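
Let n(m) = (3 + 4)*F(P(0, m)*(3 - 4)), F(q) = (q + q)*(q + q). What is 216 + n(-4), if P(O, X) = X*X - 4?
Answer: 4248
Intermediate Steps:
P(O, X) = -4 + X² (P(O, X) = X² - 4 = -4 + X²)
F(q) = 4*q² (F(q) = (2*q)*(2*q) = 4*q²)
n(m) = 28*(4 - m²)² (n(m) = (3 + 4)*(4*((-4 + m²)*(3 - 4))²) = 7*(4*((-4 + m²)*(-1))²) = 7*(4*(4 - m²)²) = 28*(4 - m²)²)
216 + n(-4) = 216 + 28*(-4 + (-4)²)² = 216 + 28*(-4 + 16)² = 216 + 28*12² = 216 + 28*144 = 216 + 4032 = 4248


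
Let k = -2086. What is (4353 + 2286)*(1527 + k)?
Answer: -3711201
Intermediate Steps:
(4353 + 2286)*(1527 + k) = (4353 + 2286)*(1527 - 2086) = 6639*(-559) = -3711201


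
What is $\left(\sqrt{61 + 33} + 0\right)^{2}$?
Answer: $94$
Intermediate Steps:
$\left(\sqrt{61 + 33} + 0\right)^{2} = \left(\sqrt{94} + 0\right)^{2} = \left(\sqrt{94}\right)^{2} = 94$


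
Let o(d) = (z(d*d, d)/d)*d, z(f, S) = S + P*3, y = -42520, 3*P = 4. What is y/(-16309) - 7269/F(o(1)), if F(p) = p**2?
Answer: -117487121/407725 ≈ -288.15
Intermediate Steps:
P = 4/3 (P = (1/3)*4 = 4/3 ≈ 1.3333)
z(f, S) = 4 + S (z(f, S) = S + (4/3)*3 = S + 4 = 4 + S)
o(d) = 4 + d (o(d) = ((4 + d)/d)*d = 4 + d)
y/(-16309) - 7269/F(o(1)) = -42520/(-16309) - 7269/(4 + 1)**2 = -42520*(-1/16309) - 7269/(5**2) = 42520/16309 - 7269/25 = -117487121/407725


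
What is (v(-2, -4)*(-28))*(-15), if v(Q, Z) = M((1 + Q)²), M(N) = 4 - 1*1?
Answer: 1260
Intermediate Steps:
M(N) = 3 (M(N) = 4 - 1 = 3)
v(Q, Z) = 3
(v(-2, -4)*(-28))*(-15) = (3*(-28))*(-15) = -84*(-15) = 1260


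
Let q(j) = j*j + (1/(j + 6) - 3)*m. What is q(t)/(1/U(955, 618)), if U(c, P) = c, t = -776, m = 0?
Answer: 575078080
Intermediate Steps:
q(j) = j² (q(j) = j*j + (1/(j + 6) - 3)*0 = j² + (1/(6 + j) - 3)*0 = j² + (-3 + 1/(6 + j))*0 = j² + 0 = j²)
q(t)/(1/U(955, 618)) = (-776)²/(1/955) = 602176/(1/955) = 602176*955 = 575078080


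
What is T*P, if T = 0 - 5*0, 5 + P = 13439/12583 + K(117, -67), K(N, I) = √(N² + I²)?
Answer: 0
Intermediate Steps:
K(N, I) = √(I² + N²)
P = -49476/12583 + √18178 (P = -5 + (13439/12583 + √((-67)² + 117²)) = -5 + (13439*(1/12583) + √(4489 + 13689)) = -5 + (13439/12583 + √18178) = -49476/12583 + √18178 ≈ 130.89)
T = 0 (T = 0 + 0 = 0)
T*P = 0*(-49476/12583 + √18178) = 0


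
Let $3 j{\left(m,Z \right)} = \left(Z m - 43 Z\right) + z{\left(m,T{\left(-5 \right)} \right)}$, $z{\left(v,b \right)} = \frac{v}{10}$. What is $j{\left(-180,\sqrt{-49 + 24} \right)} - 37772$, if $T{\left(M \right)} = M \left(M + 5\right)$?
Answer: $-37778 - \frac{1115 i}{3} \approx -37778.0 - 371.67 i$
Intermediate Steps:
$T{\left(M \right)} = M \left(5 + M\right)$
$z{\left(v,b \right)} = \frac{v}{10}$ ($z{\left(v,b \right)} = v \frac{1}{10} = \frac{v}{10}$)
$j{\left(m,Z \right)} = - \frac{43 Z}{3} + \frac{m}{30} + \frac{Z m}{3}$ ($j{\left(m,Z \right)} = \frac{\left(Z m - 43 Z\right) + \frac{m}{10}}{3} = \frac{\left(- 43 Z + Z m\right) + \frac{m}{10}}{3} = \frac{- 43 Z + \frac{m}{10} + Z m}{3} = - \frac{43 Z}{3} + \frac{m}{30} + \frac{Z m}{3}$)
$j{\left(-180,\sqrt{-49 + 24} \right)} - 37772 = \left(- \frac{43 \sqrt{-49 + 24}}{3} + \frac{1}{30} \left(-180\right) + \frac{1}{3} \sqrt{-49 + 24} \left(-180\right)\right) - 37772 = \left(- \frac{43 \sqrt{-25}}{3} - 6 + \frac{1}{3} \sqrt{-25} \left(-180\right)\right) - 37772 = \left(- \frac{43 \cdot 5 i}{3} - 6 + \frac{1}{3} \cdot 5 i \left(-180\right)\right) - 37772 = \left(- \frac{215 i}{3} - 6 - 300 i\right) - 37772 = \left(-6 - \frac{1115 i}{3}\right) - 37772 = -37778 - \frac{1115 i}{3}$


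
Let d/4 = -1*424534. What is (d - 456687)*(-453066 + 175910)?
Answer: 597222123388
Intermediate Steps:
d = -1698136 (d = 4*(-1*424534) = 4*(-424534) = -1698136)
(d - 456687)*(-453066 + 175910) = (-1698136 - 456687)*(-453066 + 175910) = -2154823*(-277156) = 597222123388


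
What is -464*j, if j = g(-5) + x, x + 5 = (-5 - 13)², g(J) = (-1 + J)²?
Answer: -164720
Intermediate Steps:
x = 319 (x = -5 + (-5 - 13)² = -5 + (-18)² = -5 + 324 = 319)
j = 355 (j = (-1 - 5)² + 319 = (-6)² + 319 = 36 + 319 = 355)
-464*j = -464*355 = -164720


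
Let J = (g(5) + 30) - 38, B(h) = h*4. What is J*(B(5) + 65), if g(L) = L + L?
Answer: 170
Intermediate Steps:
g(L) = 2*L
B(h) = 4*h
J = 2 (J = (2*5 + 30) - 38 = (10 + 30) - 38 = 40 - 38 = 2)
J*(B(5) + 65) = 2*(4*5 + 65) = 2*(20 + 65) = 2*85 = 170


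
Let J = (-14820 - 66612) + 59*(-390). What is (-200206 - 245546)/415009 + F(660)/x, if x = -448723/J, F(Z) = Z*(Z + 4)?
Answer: 1726821516362184/16929462137 ≈ 1.0200e+5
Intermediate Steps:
F(Z) = Z*(4 + Z)
J = -104442 (J = -81432 - 23010 = -104442)
x = 448723/104442 (x = -448723/(-104442) = -448723*(-1/104442) = 448723/104442 ≈ 4.2964)
(-200206 - 245546)/415009 + F(660)/x = (-200206 - 245546)/415009 + (660*(4 + 660))/(448723/104442) = -445752*1/415009 + (660*664)*(104442/448723) = -445752/415009 + 438240*(104442/448723) = -445752/415009 + 4160969280/40793 = 1726821516362184/16929462137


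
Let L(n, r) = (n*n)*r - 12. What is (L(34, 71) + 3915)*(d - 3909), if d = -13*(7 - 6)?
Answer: -337209638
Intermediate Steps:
L(n, r) = -12 + r*n² (L(n, r) = n²*r - 12 = r*n² - 12 = -12 + r*n²)
d = -13 (d = -13*1 = -13)
(L(34, 71) + 3915)*(d - 3909) = ((-12 + 71*34²) + 3915)*(-13 - 3909) = ((-12 + 71*1156) + 3915)*(-3922) = ((-12 + 82076) + 3915)*(-3922) = (82064 + 3915)*(-3922) = 85979*(-3922) = -337209638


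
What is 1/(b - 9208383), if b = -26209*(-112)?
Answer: -1/6272975 ≈ -1.5941e-7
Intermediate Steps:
b = 2935408
1/(b - 9208383) = 1/(2935408 - 9208383) = 1/(-6272975) = -1/6272975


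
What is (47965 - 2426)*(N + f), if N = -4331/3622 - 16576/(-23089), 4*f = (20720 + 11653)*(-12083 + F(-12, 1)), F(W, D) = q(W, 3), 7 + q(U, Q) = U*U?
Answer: -184099467431887159321/41814179 ≈ -4.4028e+12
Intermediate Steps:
q(U, Q) = -7 + U² (q(U, Q) = -7 + U*U = -7 + U²)
F(W, D) = -7 + W²
f = -193363929/2 (f = ((20720 + 11653)*(-12083 + (-7 + (-12)²)))/4 = (32373*(-12083 + (-7 + 144)))/4 = (32373*(-12083 + 137))/4 = (32373*(-11946))/4 = (¼)*(-386727858) = -193363929/2 ≈ -9.6682e+7)
N = -39960187/83628358 (N = -4331*1/3622 - 16576*(-1/23089) = -4331/3622 + 16576/23089 = -39960187/83628358 ≈ -0.47783)
(47965 - 2426)*(N + f) = (47965 - 2426)*(-39960187/83628358 - 193363929/2) = 45539*(-4042676989654739/41814179) = -184099467431887159321/41814179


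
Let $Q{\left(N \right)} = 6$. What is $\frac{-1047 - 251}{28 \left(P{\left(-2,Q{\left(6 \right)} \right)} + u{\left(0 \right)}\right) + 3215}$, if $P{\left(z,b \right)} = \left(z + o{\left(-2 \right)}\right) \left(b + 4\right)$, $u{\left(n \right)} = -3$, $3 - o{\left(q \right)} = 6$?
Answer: $- \frac{1298}{1731} \approx -0.74986$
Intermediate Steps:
$o{\left(q \right)} = -3$ ($o{\left(q \right)} = 3 - 6 = -3$)
$P{\left(z,b \right)} = \left(-3 + z\right) \left(4 + b\right)$ ($P{\left(z,b \right)} = \left(z - 3\right) \left(b + 4\right) = \left(-3 + z\right) \left(4 + b\right)$)
$\frac{-1047 - 251}{28 \left(P{\left(-2,Q{\left(6 \right)} \right)} + u{\left(0 \right)}\right) + 3215} = \frac{-1047 - 251}{28 \left(\left(-12 - 18 + 4 \left(-2\right) + 6 \left(-2\right)\right) - 3\right) + 3215} = - \frac{1298}{28 \left(\left(-12 - 18 - 8 - 12\right) - 3\right) + 3215} = - \frac{1298}{28 \left(-50 - 3\right) + 3215} = - \frac{1298}{28 \left(-53\right) + 3215} = - \frac{1298}{-1484 + 3215} = - \frac{1298}{1731}$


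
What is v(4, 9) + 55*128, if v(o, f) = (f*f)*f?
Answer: 7769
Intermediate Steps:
v(o, f) = f³ (v(o, f) = f²*f = f³)
v(4, 9) + 55*128 = 9³ + 55*128 = 729 + 7040 = 7769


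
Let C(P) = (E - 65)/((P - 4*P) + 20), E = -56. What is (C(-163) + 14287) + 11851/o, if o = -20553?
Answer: 149454602827/10461477 ≈ 14286.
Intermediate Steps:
C(P) = -121/(20 - 3*P) (C(P) = (-56 - 65)/((P - 4*P) + 20) = -121/(-3*P + 20) = -121/(20 - 3*P))
(C(-163) + 14287) + 11851/o = (121/(-20 + 3*(-163)) + 14287) + 11851/(-20553) = (121/(-20 - 489) + 14287) + 11851*(-1/20553) = (121/(-509) + 14287) - 11851/20553 = (121*(-1/509) + 14287) - 11851/20553 = (-121/509 + 14287) - 11851/20553 = 7271962/509 - 11851/20553 = 149454602827/10461477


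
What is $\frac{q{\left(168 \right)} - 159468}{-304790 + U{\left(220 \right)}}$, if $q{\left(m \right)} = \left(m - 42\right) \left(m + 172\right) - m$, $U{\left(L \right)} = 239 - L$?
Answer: $\frac{116796}{304771} \approx 0.38323$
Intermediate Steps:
$q{\left(m \right)} = - m + \left(-42 + m\right) \left(172 + m\right)$ ($q{\left(m \right)} = \left(-42 + m\right) \left(172 + m\right) - m = - m + \left(-42 + m\right) \left(172 + m\right)$)
$\frac{q{\left(168 \right)} - 159468}{-304790 + U{\left(220 \right)}} = \frac{\left(-7224 + 168^{2} + 129 \cdot 168\right) - 159468}{-304790 + \left(239 - 220\right)} = \frac{\left(-7224 + 28224 + 21672\right) - 159468}{-304790 + \left(239 - 220\right)} = \frac{42672 - 159468}{-304790 + 19} = - \frac{116796}{-304771} = \left(-116796\right) \left(- \frac{1}{304771}\right) = \frac{116796}{304771}$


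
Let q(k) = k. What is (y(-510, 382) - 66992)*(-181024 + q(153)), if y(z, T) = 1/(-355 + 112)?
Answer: 2944409318647/243 ≈ 1.2117e+10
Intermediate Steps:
y(z, T) = -1/243 (y(z, T) = 1/(-243) = -1/243)
(y(-510, 382) - 66992)*(-181024 + q(153)) = (-1/243 - 66992)*(-181024 + 153) = -16279057/243*(-180871) = 2944409318647/243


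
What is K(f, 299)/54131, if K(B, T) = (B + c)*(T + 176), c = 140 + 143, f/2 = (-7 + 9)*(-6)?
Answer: 25/11 ≈ 2.2727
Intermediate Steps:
f = -24 (f = 2*((-7 + 9)*(-6)) = 2*(2*(-6)) = 2*(-12) = -24)
c = 283
K(B, T) = (176 + T)*(283 + B) (K(B, T) = (B + 283)*(T + 176) = (283 + B)*(176 + T) = (176 + T)*(283 + B))
K(f, 299)/54131 = (49808 + 176*(-24) + 283*299 - 24*299)/54131 = (49808 - 4224 + 84617 - 7176)*(1/54131) = 123025*(1/54131) = 25/11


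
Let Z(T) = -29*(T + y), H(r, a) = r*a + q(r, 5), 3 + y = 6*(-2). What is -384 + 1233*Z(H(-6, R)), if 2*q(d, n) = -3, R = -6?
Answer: -1395291/2 ≈ -6.9765e+5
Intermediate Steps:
q(d, n) = -3/2 (q(d, n) = (½)*(-3) = -3/2)
y = -15 (y = -3 + 6*(-2) = -3 - 12 = -15)
H(r, a) = -3/2 + a*r (H(r, a) = r*a - 3/2 = a*r - 3/2 = -3/2 + a*r)
Z(T) = 435 - 29*T (Z(T) = -29*(T - 15) = -29*(-15 + T) = 435 - 29*T)
-384 + 1233*Z(H(-6, R)) = -384 + 1233*(435 - 29*(-3/2 - 6*(-6))) = -384 + 1233*(435 - 29*(-3/2 + 36)) = -384 + 1233*(435 - 29*69/2) = -384 + 1233*(435 - 2001/2) = -384 + 1233*(-1131/2) = -384 - 1394523/2 = -1395291/2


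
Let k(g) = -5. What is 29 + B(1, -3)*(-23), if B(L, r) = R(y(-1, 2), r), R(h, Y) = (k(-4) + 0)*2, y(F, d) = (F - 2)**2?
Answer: 259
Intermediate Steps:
y(F, d) = (-2 + F)**2
R(h, Y) = -10 (R(h, Y) = (-5 + 0)*2 = -5*2 = -10)
B(L, r) = -10
29 + B(1, -3)*(-23) = 29 - 10*(-23) = 29 + 230 = 259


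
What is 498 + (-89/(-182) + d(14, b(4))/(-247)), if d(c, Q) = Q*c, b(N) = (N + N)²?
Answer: 1711231/3458 ≈ 494.86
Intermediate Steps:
b(N) = 4*N² (b(N) = (2*N)² = 4*N²)
498 + (-89/(-182) + d(14, b(4))/(-247)) = 498 + (-89/(-182) + ((4*4²)*14)/(-247)) = 498 + (-89*(-1/182) + ((4*16)*14)*(-1/247)) = 498 + (89/182 + (64*14)*(-1/247)) = 498 + (89/182 + 896*(-1/247)) = 498 + (89/182 - 896/247) = 498 - 10853/3458 = 1711231/3458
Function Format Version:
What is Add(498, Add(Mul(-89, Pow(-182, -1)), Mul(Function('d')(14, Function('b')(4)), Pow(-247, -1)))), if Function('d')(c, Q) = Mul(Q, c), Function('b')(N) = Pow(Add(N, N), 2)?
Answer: Rational(1711231, 3458) ≈ 494.86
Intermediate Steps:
Function('b')(N) = Mul(4, Pow(N, 2)) (Function('b')(N) = Pow(Mul(2, N), 2) = Mul(4, Pow(N, 2)))
Add(498, Add(Mul(-89, Pow(-182, -1)), Mul(Function('d')(14, Function('b')(4)), Pow(-247, -1)))) = Add(498, Add(Mul(-89, Pow(-182, -1)), Mul(Mul(Mul(4, Pow(4, 2)), 14), Pow(-247, -1)))) = Add(498, Add(Mul(-89, Rational(-1, 182)), Mul(Mul(Mul(4, 16), 14), Rational(-1, 247)))) = Add(498, Add(Rational(89, 182), Mul(Mul(64, 14), Rational(-1, 247)))) = Add(498, Add(Rational(89, 182), Mul(896, Rational(-1, 247)))) = Add(498, Add(Rational(89, 182), Rational(-896, 247))) = Add(498, Rational(-10853, 3458)) = Rational(1711231, 3458)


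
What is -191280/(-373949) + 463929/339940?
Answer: 238509508821/127120223060 ≈ 1.8763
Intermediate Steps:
-191280/(-373949) + 463929/339940 = -191280*(-1/373949) + 463929*(1/339940) = 191280/373949 + 463929/339940 = 238509508821/127120223060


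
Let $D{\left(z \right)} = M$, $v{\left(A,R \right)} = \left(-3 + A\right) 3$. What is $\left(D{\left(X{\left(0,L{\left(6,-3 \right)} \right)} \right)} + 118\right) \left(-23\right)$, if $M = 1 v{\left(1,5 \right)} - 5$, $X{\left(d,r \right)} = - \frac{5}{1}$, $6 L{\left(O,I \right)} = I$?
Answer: $-2461$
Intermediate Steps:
$L{\left(O,I \right)} = \frac{I}{6}$
$X{\left(d,r \right)} = -5$ ($X{\left(d,r \right)} = \left(-5\right) 1 = -5$)
$v{\left(A,R \right)} = -9 + 3 A$
$M = -11$ ($M = 1 \left(-9 + 3 \cdot 1\right) - 5 = 1 \left(-9 + 3\right) - 5 = 1 \left(-6\right) - 5 = -6 - 5 = -11$)
$D{\left(z \right)} = -11$
$\left(D{\left(X{\left(0,L{\left(6,-3 \right)} \right)} \right)} + 118\right) \left(-23\right) = \left(-11 + 118\right) \left(-23\right) = 107 \left(-23\right) = -2461$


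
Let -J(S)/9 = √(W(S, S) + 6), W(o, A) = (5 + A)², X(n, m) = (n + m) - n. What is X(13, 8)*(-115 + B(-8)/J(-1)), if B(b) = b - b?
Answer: -920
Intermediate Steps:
X(n, m) = m (X(n, m) = (m + n) - n = m)
B(b) = 0
J(S) = -9*√(6 + (5 + S)²) (J(S) = -9*√((5 + S)² + 6) = -9*√(6 + (5 + S)²))
X(13, 8)*(-115 + B(-8)/J(-1)) = 8*(-115 + 0/((-9*√(6 + (5 - 1)²)))) = 8*(-115 + 0/((-9*√(6 + 4²)))) = 8*(-115 + 0/((-9*√(6 + 16)))) = 8*(-115 + 0/((-9*√22))) = 8*(-115 + 0*(-√22/198)) = 8*(-115 + 0) = 8*(-115) = -920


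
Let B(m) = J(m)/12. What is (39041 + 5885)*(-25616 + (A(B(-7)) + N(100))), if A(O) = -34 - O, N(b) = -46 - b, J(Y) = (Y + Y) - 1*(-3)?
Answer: -6953219483/6 ≈ -1.1589e+9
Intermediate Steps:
J(Y) = 3 + 2*Y (J(Y) = 2*Y + 3 = 3 + 2*Y)
B(m) = 1/4 + m/6 (B(m) = (3 + 2*m)/12 = (3 + 2*m)*(1/12) = 1/4 + m/6)
(39041 + 5885)*(-25616 + (A(B(-7)) + N(100))) = (39041 + 5885)*(-25616 + ((-34 - (1/4 + (1/6)*(-7))) + (-46 - 1*100))) = 44926*(-25616 + ((-34 - (1/4 - 7/6)) + (-46 - 100))) = 44926*(-25616 + ((-34 - 1*(-11/12)) - 146)) = 44926*(-25616 + ((-34 + 11/12) - 146)) = 44926*(-25616 + (-397/12 - 146)) = 44926*(-25616 - 2149/12) = 44926*(-309541/12) = -6953219483/6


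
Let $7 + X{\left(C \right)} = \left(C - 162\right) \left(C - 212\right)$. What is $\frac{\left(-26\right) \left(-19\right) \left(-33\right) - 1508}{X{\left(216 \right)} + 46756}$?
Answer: $- \frac{3562}{9393} \approx -0.37922$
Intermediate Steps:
$X{\left(C \right)} = -7 + \left(-212 + C\right) \left(-162 + C\right)$ ($X{\left(C \right)} = -7 + \left(C - 162\right) \left(C - 212\right) = -7 + \left(-162 + C\right) \left(-212 + C\right) = -7 + \left(-212 + C\right) \left(-162 + C\right)$)
$\frac{\left(-26\right) \left(-19\right) \left(-33\right) - 1508}{X{\left(216 \right)} + 46756} = \frac{\left(-26\right) \left(-19\right) \left(-33\right) - 1508}{\left(34337 + 216^{2} - 80784\right) + 46756} = \frac{494 \left(-33\right) - 1508}{\left(34337 + 46656 - 80784\right) + 46756} = \frac{-16302 - 1508}{209 + 46756} = - \frac{17810}{46965} = \left(-17810\right) \frac{1}{46965} = - \frac{3562}{9393}$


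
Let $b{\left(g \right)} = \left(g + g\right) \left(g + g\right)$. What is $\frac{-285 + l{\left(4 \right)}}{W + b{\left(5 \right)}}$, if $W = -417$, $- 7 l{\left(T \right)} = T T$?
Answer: $\frac{2011}{2219} \approx 0.90626$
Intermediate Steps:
$l{\left(T \right)} = - \frac{T^{2}}{7}$ ($l{\left(T \right)} = - \frac{T T}{7} = - \frac{T^{2}}{7}$)
$b{\left(g \right)} = 4 g^{2}$ ($b{\left(g \right)} = 2 g 2 g = 4 g^{2}$)
$\frac{-285 + l{\left(4 \right)}}{W + b{\left(5 \right)}} = \frac{-285 - \frac{4^{2}}{7}}{-417 + 4 \cdot 5^{2}} = \frac{-285 - \frac{16}{7}}{-417 + 4 \cdot 25} = \frac{-285 - \frac{16}{7}}{-417 + 100} = - \frac{2011}{7 \left(-317\right)} = \left(- \frac{2011}{7}\right) \left(- \frac{1}{317}\right) = \frac{2011}{2219}$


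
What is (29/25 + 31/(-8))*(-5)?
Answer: 543/40 ≈ 13.575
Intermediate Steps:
(29/25 + 31/(-8))*(-5) = (29*(1/25) + 31*(-⅛))*(-5) = (29/25 - 31/8)*(-5) = -543/200*(-5) = 543/40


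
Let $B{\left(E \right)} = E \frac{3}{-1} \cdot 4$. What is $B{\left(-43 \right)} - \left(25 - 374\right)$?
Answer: $865$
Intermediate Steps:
$B{\left(E \right)} = - 12 E$ ($B{\left(E \right)} = E 3 \left(-1\right) 4 = E \left(-3\right) 4 = - 3 E 4 = - 12 E$)
$B{\left(-43 \right)} - \left(25 - 374\right) = \left(-12\right) \left(-43\right) - \left(25 - 374\right) = 516 - \left(25 - 374\right) = 516 - -349 = 516 + 349 = 865$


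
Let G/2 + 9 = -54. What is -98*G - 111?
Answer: 12237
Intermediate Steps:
G = -126 (G = -18 + 2*(-54) = -18 - 108 = -126)
-98*G - 111 = -98*(-126) - 111 = 12348 - 111 = 12237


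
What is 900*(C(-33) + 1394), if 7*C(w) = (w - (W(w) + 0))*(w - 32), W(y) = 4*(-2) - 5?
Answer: 9952200/7 ≈ 1.4217e+6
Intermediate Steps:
W(y) = -13 (W(y) = -8 - 5 = -13)
C(w) = (-32 + w)*(13 + w)/7 (C(w) = ((w - (-13 + 0))*(w - 32))/7 = ((w - 1*(-13))*(-32 + w))/7 = ((w + 13)*(-32 + w))/7 = ((13 + w)*(-32 + w))/7 = ((-32 + w)*(13 + w))/7 = (-32 + w)*(13 + w)/7)
900*(C(-33) + 1394) = 900*((-416/7 - 19/7*(-33) + (1/7)*(-33)**2) + 1394) = 900*((-416/7 + 627/7 + (1/7)*1089) + 1394) = 900*((-416/7 + 627/7 + 1089/7) + 1394) = 900*(1300/7 + 1394) = 900*(11058/7) = 9952200/7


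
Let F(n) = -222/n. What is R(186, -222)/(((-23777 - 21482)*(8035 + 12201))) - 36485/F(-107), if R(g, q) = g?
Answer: -446928207839909/25415146191 ≈ -17585.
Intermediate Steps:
R(186, -222)/(((-23777 - 21482)*(8035 + 12201))) - 36485/F(-107) = 186/(((-23777 - 21482)*(8035 + 12201))) - 36485/((-222/(-107))) = 186/((-45259*20236)) - 36485/((-222*(-1/107))) = 186/(-915861124) - 36485/222/107 = 186*(-1/915861124) - 36485*107/222 = -93/457930562 - 3903895/222 = -446928207839909/25415146191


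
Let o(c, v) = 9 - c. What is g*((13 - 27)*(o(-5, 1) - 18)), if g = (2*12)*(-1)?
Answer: -1344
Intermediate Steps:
g = -24 (g = 24*(-1) = -24)
g*((13 - 27)*(o(-5, 1) - 18)) = -24*(13 - 27)*((9 - 1*(-5)) - 18) = -(-336)*((9 + 5) - 18) = -(-336)*(14 - 18) = -(-336)*(-4) = -24*56 = -1344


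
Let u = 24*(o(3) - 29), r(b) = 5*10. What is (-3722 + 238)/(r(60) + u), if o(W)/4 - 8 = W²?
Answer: -1742/493 ≈ -3.5335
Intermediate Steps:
r(b) = 50
o(W) = 32 + 4*W²
u = 936 (u = 24*((32 + 4*3²) - 29) = 24*((32 + 4*9) - 29) = 24*((32 + 36) - 29) = 24*(68 - 29) = 24*39 = 936)
(-3722 + 238)/(r(60) + u) = (-3722 + 238)/(50 + 936) = -3484/986 = -3484*1/986 = -1742/493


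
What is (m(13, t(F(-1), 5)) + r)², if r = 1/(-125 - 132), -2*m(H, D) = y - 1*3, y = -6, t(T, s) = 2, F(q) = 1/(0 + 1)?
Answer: 5340721/264196 ≈ 20.215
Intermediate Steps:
F(q) = 1 (F(q) = 1/1 = 1)
m(H, D) = 9/2 (m(H, D) = -(-6 - 1*3)/2 = -(-6 - 3)/2 = -½*(-9) = 9/2)
r = -1/257 (r = 1/(-257) = -1/257 ≈ -0.0038911)
(m(13, t(F(-1), 5)) + r)² = (9/2 - 1/257)² = (2311/514)² = 5340721/264196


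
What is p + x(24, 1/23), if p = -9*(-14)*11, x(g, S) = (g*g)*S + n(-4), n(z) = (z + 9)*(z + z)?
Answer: 31534/23 ≈ 1371.0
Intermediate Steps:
n(z) = 2*z*(9 + z) (n(z) = (9 + z)*(2*z) = 2*z*(9 + z))
x(g, S) = -40 + S*g**2 (x(g, S) = (g*g)*S + 2*(-4)*(9 - 4) = g**2*S + 2*(-4)*5 = S*g**2 - 40 = -40 + S*g**2)
p = 1386 (p = 126*11 = 1386)
p + x(24, 1/23) = 1386 + (-40 + 24**2/23) = 1386 + (-40 + (1/23)*576) = 1386 + (-40 + 576/23) = 1386 - 344/23 = 31534/23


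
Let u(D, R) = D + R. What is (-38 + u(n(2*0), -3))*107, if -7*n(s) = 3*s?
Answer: -4387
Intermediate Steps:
n(s) = -3*s/7
(-38 + u(n(2*0), -3))*107 = (-38 + (-6*0/7 - 3))*107 = (-38 + (-3/7*0 - 3))*107 = (-38 + (0 - 3))*107 = (-38 - 3)*107 = -41*107 = -4387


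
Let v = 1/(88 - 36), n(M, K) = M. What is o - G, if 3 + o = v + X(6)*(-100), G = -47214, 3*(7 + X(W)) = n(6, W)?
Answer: 2480973/52 ≈ 47711.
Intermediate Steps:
X(W) = -5 (X(W) = -7 + (1/3)*6 = -7 + 2 = -5)
v = 1/52 ≈ 0.019231
o = 25845/52 (o = -3 + (1/52 - 5*(-100)) = -3 + (1/52 + 500) = -3 + 26001/52 = 25845/52 ≈ 497.02)
o - G = 25845/52 - 1*(-47214) = 25845/52 + 47214 = 2480973/52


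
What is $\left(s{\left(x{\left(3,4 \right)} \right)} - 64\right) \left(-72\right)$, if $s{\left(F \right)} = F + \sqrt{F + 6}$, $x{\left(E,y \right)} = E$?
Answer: $4176$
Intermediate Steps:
$s{\left(F \right)} = F + \sqrt{6 + F}$
$\left(s{\left(x{\left(3,4 \right)} \right)} - 64\right) \left(-72\right) = \left(\left(3 + \sqrt{6 + 3}\right) - 64\right) \left(-72\right) = \left(\left(3 + \sqrt{9}\right) - 64\right) \left(-72\right) = \left(\left(3 + 3\right) - 64\right) \left(-72\right) = \left(6 - 64\right) \left(-72\right) = \left(-58\right) \left(-72\right) = 4176$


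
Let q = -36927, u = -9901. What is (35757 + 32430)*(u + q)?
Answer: -3193060836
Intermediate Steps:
(35757 + 32430)*(u + q) = (35757 + 32430)*(-9901 - 36927) = 68187*(-46828) = -3193060836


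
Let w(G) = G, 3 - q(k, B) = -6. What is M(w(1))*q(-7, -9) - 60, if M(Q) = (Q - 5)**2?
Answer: 84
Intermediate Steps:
q(k, B) = 9 (q(k, B) = 3 - 1*(-6) = 3 + 6 = 9)
M(Q) = (-5 + Q)**2
M(w(1))*q(-7, -9) - 60 = (-5 + 1)**2*9 - 60 = (-4)**2*9 - 60 = 16*9 - 60 = 144 - 60 = 84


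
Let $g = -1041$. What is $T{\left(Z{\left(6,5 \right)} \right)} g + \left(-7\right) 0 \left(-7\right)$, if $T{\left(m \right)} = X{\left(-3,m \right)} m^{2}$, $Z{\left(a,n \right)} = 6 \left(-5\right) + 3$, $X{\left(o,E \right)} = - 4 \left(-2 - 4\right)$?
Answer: $-18213336$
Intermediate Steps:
$X{\left(o,E \right)} = 24$ ($X{\left(o,E \right)} = \left(-4\right) \left(-6\right) = 24$)
$Z{\left(a,n \right)} = -27$ ($Z{\left(a,n \right)} = -30 + 3 = -27$)
$T{\left(m \right)} = 24 m^{2}$
$T{\left(Z{\left(6,5 \right)} \right)} g + \left(-7\right) 0 \left(-7\right) = 24 \left(-27\right)^{2} \left(-1041\right) + \left(-7\right) 0 \left(-7\right) = 24 \cdot 729 \left(-1041\right) + 0 \left(-7\right) = 17496 \left(-1041\right) + 0 = -18213336 + 0 = -18213336$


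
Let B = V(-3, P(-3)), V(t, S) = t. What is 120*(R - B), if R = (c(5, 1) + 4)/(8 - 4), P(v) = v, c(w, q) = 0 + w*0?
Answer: 480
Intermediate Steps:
c(w, q) = 0 (c(w, q) = 0 + 0 = 0)
R = 1 (R = (0 + 4)/(8 - 4) = 4/4 = 4*(¼) = 1)
B = -3
120*(R - B) = 120*(1 - 1*(-3)) = 120*(1 + 3) = 120*4 = 480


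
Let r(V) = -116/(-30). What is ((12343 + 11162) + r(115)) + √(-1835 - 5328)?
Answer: 352633/15 + I*√7163 ≈ 23509.0 + 84.635*I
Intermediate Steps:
r(V) = 58/15 (r(V) = -116*(-1/30) = 58/15)
((12343 + 11162) + r(115)) + √(-1835 - 5328) = ((12343 + 11162) + 58/15) + √(-1835 - 5328) = (23505 + 58/15) + √(-7163) = 352633/15 + I*√7163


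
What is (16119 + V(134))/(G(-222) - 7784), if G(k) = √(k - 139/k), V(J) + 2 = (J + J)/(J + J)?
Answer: -27852677664/13451174777 - 16118*I*√10910190/13451174777 ≈ -2.0707 - 0.0039579*I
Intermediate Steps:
V(J) = -1 (V(J) = -2 + (J + J)/(J + J) = -2 + (2*J)/((2*J)) = -2 + (2*J)*(1/(2*J)) = -2 + 1 = -1)
(16119 + V(134))/(G(-222) - 7784) = (16119 - 1)/(√(-222 - 139/(-222)) - 7784) = 16118/(√(-222 - 139*(-1/222)) - 7784) = 16118/(√(-222 + 139/222) - 7784) = 16118/(√(-49145/222) - 7784) = 16118/(I*√10910190/222 - 7784) = 16118/(-7784 + I*√10910190/222)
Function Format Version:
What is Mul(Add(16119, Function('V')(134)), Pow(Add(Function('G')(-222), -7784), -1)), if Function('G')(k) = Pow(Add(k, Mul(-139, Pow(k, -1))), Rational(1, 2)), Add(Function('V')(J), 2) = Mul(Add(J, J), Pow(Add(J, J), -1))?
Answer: Add(Rational(-27852677664, 13451174777), Mul(Rational(-16118, 13451174777), I, Pow(10910190, Rational(1, 2)))) ≈ Add(-2.0707, Mul(-0.0039579, I))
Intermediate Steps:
Function('V')(J) = -1 (Function('V')(J) = Add(-2, Mul(Add(J, J), Pow(Add(J, J), -1))) = Add(-2, Mul(Mul(2, J), Pow(Mul(2, J), -1))) = Add(-2, Mul(Mul(2, J), Mul(Rational(1, 2), Pow(J, -1)))) = Add(-2, 1) = -1)
Mul(Add(16119, Function('V')(134)), Pow(Add(Function('G')(-222), -7784), -1)) = Mul(Add(16119, -1), Pow(Add(Pow(Add(-222, Mul(-139, Pow(-222, -1))), Rational(1, 2)), -7784), -1)) = Mul(16118, Pow(Add(Pow(Add(-222, Mul(-139, Rational(-1, 222))), Rational(1, 2)), -7784), -1)) = Mul(16118, Pow(Add(Pow(Add(-222, Rational(139, 222)), Rational(1, 2)), -7784), -1)) = Mul(16118, Pow(Add(Pow(Rational(-49145, 222), Rational(1, 2)), -7784), -1)) = Mul(16118, Pow(Add(Mul(Rational(1, 222), I, Pow(10910190, Rational(1, 2))), -7784), -1)) = Mul(16118, Pow(Add(-7784, Mul(Rational(1, 222), I, Pow(10910190, Rational(1, 2)))), -1))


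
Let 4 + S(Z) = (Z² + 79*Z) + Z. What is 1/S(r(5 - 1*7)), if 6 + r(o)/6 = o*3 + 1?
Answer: -1/928 ≈ -0.0010776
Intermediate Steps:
r(o) = -30 + 18*o (r(o) = -36 + 6*(o*3 + 1) = -36 + 6*(3*o + 1) = -36 + 6*(1 + 3*o) = -36 + (6 + 18*o) = -30 + 18*o)
S(Z) = -4 + Z² + 80*Z (S(Z) = -4 + ((Z² + 79*Z) + Z) = -4 + (Z² + 80*Z) = -4 + Z² + 80*Z)
1/S(r(5 - 1*7)) = 1/(-4 + (-30 + 18*(5 - 1*7))² + 80*(-30 + 18*(5 - 1*7))) = 1/(-4 + (-30 + 18*(5 - 7))² + 80*(-30 + 18*(5 - 7))) = 1/(-4 + (-30 + 18*(-2))² + 80*(-30 + 18*(-2))) = 1/(-4 + (-30 - 36)² + 80*(-30 - 36)) = 1/(-4 + (-66)² + 80*(-66)) = 1/(-4 + 4356 - 5280) = 1/(-928) = -1/928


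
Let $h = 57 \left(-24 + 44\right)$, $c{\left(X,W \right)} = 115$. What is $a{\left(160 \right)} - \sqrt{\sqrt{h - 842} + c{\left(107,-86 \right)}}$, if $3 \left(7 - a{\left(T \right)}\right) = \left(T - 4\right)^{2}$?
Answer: $-8105 - \sqrt{115 + \sqrt{298}} \approx -8116.5$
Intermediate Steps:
$h = 1140$ ($h = 57 \cdot 20 = 1140$)
$a{\left(T \right)} = 7 - \frac{\left(-4 + T\right)^{2}}{3}$ ($a{\left(T \right)} = 7 - \frac{\left(T - 4\right)^{2}}{3} = 7 - \frac{\left(-4 + T\right)^{2}}{3}$)
$a{\left(160 \right)} - \sqrt{\sqrt{h - 842} + c{\left(107,-86 \right)}} = \left(7 - \frac{\left(-4 + 160\right)^{2}}{3}\right) - \sqrt{\sqrt{1140 - 842} + 115} = \left(7 - \frac{156^{2}}{3}\right) - \sqrt{\sqrt{298} + 115} = \left(7 - 8112\right) - \sqrt{115 + \sqrt{298}} = -8105 - \sqrt{115 + \sqrt{298}}$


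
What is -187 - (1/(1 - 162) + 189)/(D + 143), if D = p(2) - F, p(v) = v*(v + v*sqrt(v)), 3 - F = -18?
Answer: -17173187/91103 + 30428*sqrt(2)/637721 ≈ -188.44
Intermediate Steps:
F = 21 (F = 3 - 1*(-18) = 3 + 18 = 21)
p(v) = v*(v + v**(3/2))
D = -17 + 4*sqrt(2) (D = (2**2 + 2**(5/2)) - 1*21 = (4 + 4*sqrt(2)) - 21 = -17 + 4*sqrt(2) ≈ -11.343)
-187 - (1/(1 - 162) + 189)/(D + 143) = -187 - (1/(1 - 162) + 189)/((-17 + 4*sqrt(2)) + 143) = -187 - (1/(-161) + 189)/(126 + 4*sqrt(2)) = -187 - (-1/161 + 189)/(126 + 4*sqrt(2)) = -187 - 30428/(161*(126 + 4*sqrt(2)))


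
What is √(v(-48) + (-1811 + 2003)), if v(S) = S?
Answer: 12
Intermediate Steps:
√(v(-48) + (-1811 + 2003)) = √(-48 + (-1811 + 2003)) = √(-48 + 192) = √144 = 12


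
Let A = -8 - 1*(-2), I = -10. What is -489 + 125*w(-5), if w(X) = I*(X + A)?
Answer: 13261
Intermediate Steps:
A = -6 (A = -8 + 2 = -6)
w(X) = 60 - 10*X (w(X) = -10*(X - 6) = -10*(-6 + X) = 60 - 10*X)
-489 + 125*w(-5) = -489 + 125*(60 - 10*(-5)) = -489 + 125*(60 + 50) = -489 + 125*110 = -489 + 13750 = 13261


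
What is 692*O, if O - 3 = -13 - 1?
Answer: -7612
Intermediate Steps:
O = -11 (O = 3 + (-13 - 1) = 3 - 14 = -11)
692*O = 692*(-11) = -7612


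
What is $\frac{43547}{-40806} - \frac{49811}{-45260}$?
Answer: $\frac{30825223}{923439780} \approx 0.033381$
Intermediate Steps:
$\frac{43547}{-40806} - \frac{49811}{-45260} = 43547 \left(- \frac{1}{40806}\right) - - \frac{49811}{45260} = - \frac{43547}{40806} + \frac{49811}{45260} = \frac{30825223}{923439780}$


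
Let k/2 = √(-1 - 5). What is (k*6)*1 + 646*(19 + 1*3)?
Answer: 14212 + 12*I*√6 ≈ 14212.0 + 29.394*I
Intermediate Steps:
k = 2*I*√6 (k = 2*√(-1 - 5) = 2*√(-6) = 2*(I*√6) = 2*I*√6 ≈ 4.899*I)
(k*6)*1 + 646*(19 + 1*3) = ((2*I*√6)*6)*1 + 646*(19 + 1*3) = (12*I*√6)*1 + 646*(19 + 3) = 12*I*√6 + 646*22 = 12*I*√6 + 14212 = 14212 + 12*I*√6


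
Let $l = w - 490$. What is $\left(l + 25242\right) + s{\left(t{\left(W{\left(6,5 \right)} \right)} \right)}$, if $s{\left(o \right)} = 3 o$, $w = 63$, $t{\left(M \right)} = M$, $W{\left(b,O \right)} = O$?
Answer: $24830$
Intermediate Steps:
$l = -427$ ($l = 63 - 490 = -427$)
$\left(l + 25242\right) + s{\left(t{\left(W{\left(6,5 \right)} \right)} \right)} = \left(-427 + 25242\right) + 3 \cdot 5 = 24815 + 15 = 24830$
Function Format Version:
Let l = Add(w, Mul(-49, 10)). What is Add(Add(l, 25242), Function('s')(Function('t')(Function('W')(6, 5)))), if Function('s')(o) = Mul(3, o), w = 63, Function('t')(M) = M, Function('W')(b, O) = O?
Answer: 24830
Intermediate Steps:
l = -427 (l = Add(63, Mul(-49, 10)) = Add(63, -490) = -427)
Add(Add(l, 25242), Function('s')(Function('t')(Function('W')(6, 5)))) = Add(Add(-427, 25242), Mul(3, 5)) = Add(24815, 15) = 24830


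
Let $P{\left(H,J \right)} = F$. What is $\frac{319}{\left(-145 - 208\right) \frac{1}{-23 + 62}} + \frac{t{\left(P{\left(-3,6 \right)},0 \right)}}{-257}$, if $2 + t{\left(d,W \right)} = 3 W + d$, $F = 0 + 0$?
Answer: $- \frac{3196631}{90721} \approx -35.236$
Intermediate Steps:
$F = 0$
$P{\left(H,J \right)} = 0$
$t{\left(d,W \right)} = -2 + d + 3 W$ ($t{\left(d,W \right)} = -2 + \left(3 W + d\right) = -2 + \left(d + 3 W\right) = -2 + d + 3 W$)
$\frac{319}{\left(-145 - 208\right) \frac{1}{-23 + 62}} + \frac{t{\left(P{\left(-3,6 \right)},0 \right)}}{-257} = \frac{319}{\left(-145 - 208\right) \frac{1}{-23 + 62}} + \frac{-2 + 0 + 3 \cdot 0}{-257} = \frac{319}{\left(-353\right) \frac{1}{39}} + \left(-2 + 0 + 0\right) \left(- \frac{1}{257}\right) = \frac{319}{\left(-353\right) \frac{1}{39}} - - \frac{2}{257} = \frac{319}{- \frac{353}{39}} + \frac{2}{257} = 319 \left(- \frac{39}{353}\right) + \frac{2}{257} = - \frac{12441}{353} + \frac{2}{257} = - \frac{3196631}{90721}$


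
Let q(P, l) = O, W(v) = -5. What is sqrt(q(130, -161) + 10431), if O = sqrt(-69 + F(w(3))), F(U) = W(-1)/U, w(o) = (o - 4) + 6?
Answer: sqrt(10431 + I*sqrt(70)) ≈ 102.13 + 0.041*I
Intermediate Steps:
w(o) = 2 + o (w(o) = (-4 + o) + 6 = 2 + o)
F(U) = -5/U
O = I*sqrt(70) (O = sqrt(-69 - 5/(2 + 3)) = sqrt(-69 - 5/5) = sqrt(-69 - 5*1/5) = sqrt(-69 - 1) = sqrt(-70) = I*sqrt(70) ≈ 8.3666*I)
q(P, l) = I*sqrt(70)
sqrt(q(130, -161) + 10431) = sqrt(I*sqrt(70) + 10431) = sqrt(10431 + I*sqrt(70))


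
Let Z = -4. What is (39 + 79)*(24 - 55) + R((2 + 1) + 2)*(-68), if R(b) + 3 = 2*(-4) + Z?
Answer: -2638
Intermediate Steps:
R(b) = -15 (R(b) = -3 + (2*(-4) - 4) = -3 + (-8 - 4) = -3 - 12 = -15)
(39 + 79)*(24 - 55) + R((2 + 1) + 2)*(-68) = (39 + 79)*(24 - 55) - 15*(-68) = 118*(-31) + 1020 = -3658 + 1020 = -2638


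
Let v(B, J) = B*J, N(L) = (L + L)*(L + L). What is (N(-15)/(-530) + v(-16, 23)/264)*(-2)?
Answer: 10816/1749 ≈ 6.1841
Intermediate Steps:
N(L) = 4*L² (N(L) = (2*L)*(2*L) = 4*L²)
(N(-15)/(-530) + v(-16, 23)/264)*(-2) = ((4*(-15)²)/(-530) - 16*23/264)*(-2) = ((4*225)*(-1/530) - 368*1/264)*(-2) = (900*(-1/530) - 46/33)*(-2) = (-90/53 - 46/33)*(-2) = -5408/1749*(-2) = 10816/1749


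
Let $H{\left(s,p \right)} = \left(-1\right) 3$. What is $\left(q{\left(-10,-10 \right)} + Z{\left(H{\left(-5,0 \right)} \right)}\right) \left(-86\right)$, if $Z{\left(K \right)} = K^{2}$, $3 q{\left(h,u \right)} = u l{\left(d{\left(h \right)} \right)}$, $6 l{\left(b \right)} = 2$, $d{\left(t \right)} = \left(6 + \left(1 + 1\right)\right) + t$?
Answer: $- \frac{6106}{9} \approx -678.44$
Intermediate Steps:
$H{\left(s,p \right)} = -3$
$d{\left(t \right)} = 8 + t$ ($d{\left(t \right)} = \left(6 + 2\right) + t = 8 + t$)
$l{\left(b \right)} = \frac{1}{3}$ ($l{\left(b \right)} = \frac{1}{6} \cdot 2 = \frac{1}{3}$)
$q{\left(h,u \right)} = \frac{u}{9}$ ($q{\left(h,u \right)} = \frac{u \frac{1}{3}}{3} = \frac{\frac{1}{3} u}{3} = \frac{u}{9}$)
$\left(q{\left(-10,-10 \right)} + Z{\left(H{\left(-5,0 \right)} \right)}\right) \left(-86\right) = \left(\frac{1}{9} \left(-10\right) + \left(-3\right)^{2}\right) \left(-86\right) = \left(- \frac{10}{9} + 9\right) \left(-86\right) = \frac{71}{9} \left(-86\right) = - \frac{6106}{9}$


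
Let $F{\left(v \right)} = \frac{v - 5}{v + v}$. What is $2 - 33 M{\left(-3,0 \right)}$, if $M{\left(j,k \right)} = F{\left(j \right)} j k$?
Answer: $2$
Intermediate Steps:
$F{\left(v \right)} = \frac{-5 + v}{2 v}$
$M{\left(j,k \right)} = k \left(- \frac{5}{2} + \frac{j}{2}\right)$ ($M{\left(j,k \right)} = \frac{-5 + j}{2 j} j k = \left(- \frac{5}{2} + \frac{j}{2}\right) k = k \left(- \frac{5}{2} + \frac{j}{2}\right)$)
$2 - 33 M{\left(-3,0 \right)} = 2 - 33 \cdot \frac{1}{2} \cdot 0 \left(-5 - 3\right) = 2 - 33 \cdot \frac{1}{2} \cdot 0 \left(-8\right) = 2 - 0 = 2 + 0 = 2$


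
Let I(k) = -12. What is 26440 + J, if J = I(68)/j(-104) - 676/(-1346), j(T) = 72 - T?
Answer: 782954133/29612 ≈ 26440.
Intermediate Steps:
J = 12853/29612 (J = -12/(72 - 1*(-104)) - 676/(-1346) = -12/(72 + 104) - 676*(-1/1346) = -12/176 + 338/673 = -12*1/176 + 338/673 = -3/44 + 338/673 = 12853/29612 ≈ 0.43405)
26440 + J = 26440 + 12853/29612 = 782954133/29612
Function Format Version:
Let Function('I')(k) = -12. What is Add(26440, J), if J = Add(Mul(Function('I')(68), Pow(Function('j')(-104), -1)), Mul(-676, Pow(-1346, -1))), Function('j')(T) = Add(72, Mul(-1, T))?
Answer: Rational(782954133, 29612) ≈ 26440.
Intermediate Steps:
J = Rational(12853, 29612) (J = Add(Mul(-12, Pow(Add(72, Mul(-1, -104)), -1)), Mul(-676, Pow(-1346, -1))) = Add(Mul(-12, Pow(Add(72, 104), -1)), Mul(-676, Rational(-1, 1346))) = Add(Mul(-12, Pow(176, -1)), Rational(338, 673)) = Add(Mul(-12, Rational(1, 176)), Rational(338, 673)) = Add(Rational(-3, 44), Rational(338, 673)) = Rational(12853, 29612) ≈ 0.43405)
Add(26440, J) = Add(26440, Rational(12853, 29612)) = Rational(782954133, 29612)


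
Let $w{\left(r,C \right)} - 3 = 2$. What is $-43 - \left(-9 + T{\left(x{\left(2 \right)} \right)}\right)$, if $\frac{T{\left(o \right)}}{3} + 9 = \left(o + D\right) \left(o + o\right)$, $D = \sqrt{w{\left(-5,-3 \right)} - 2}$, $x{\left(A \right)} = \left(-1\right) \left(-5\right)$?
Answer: $-157 - 30 \sqrt{3} \approx -208.96$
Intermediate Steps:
$w{\left(r,C \right)} = 5$ ($w{\left(r,C \right)} = 3 + 2 = 5$)
$x{\left(A \right)} = 5$
$D = \sqrt{3}$ ($D = \sqrt{5 - 2} = \sqrt{3} \approx 1.732$)
$T{\left(o \right)} = -27 + 6 o \left(o + \sqrt{3}\right)$ ($T{\left(o \right)} = -27 + 3 \left(o + \sqrt{3}\right) \left(o + o\right) = -27 + 3 \left(o + \sqrt{3}\right) 2 o = -27 + 3 \cdot 2 o \left(o + \sqrt{3}\right) = -27 + 6 o \left(o + \sqrt{3}\right)$)
$-43 - \left(-9 + T{\left(x{\left(2 \right)} \right)}\right) = -43 - \left(-9 + \left(-27 + 6 \cdot 5^{2} + 6 \cdot 5 \sqrt{3}\right)\right) = -43 - \left(-9 + \left(-27 + 6 \cdot 25 + 30 \sqrt{3}\right)\right) = -43 - \left(-9 + \left(-27 + 150 + 30 \sqrt{3}\right)\right) = -43 - \left(-9 + \left(123 + 30 \sqrt{3}\right)\right) = -43 - \left(114 + 30 \sqrt{3}\right) = -157 - 30 \sqrt{3}$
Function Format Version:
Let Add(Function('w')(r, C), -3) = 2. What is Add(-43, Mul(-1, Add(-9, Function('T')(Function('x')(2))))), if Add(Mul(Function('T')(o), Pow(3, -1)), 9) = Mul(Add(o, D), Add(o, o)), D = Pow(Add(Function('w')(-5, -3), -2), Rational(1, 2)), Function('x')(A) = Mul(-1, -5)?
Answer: Add(-157, Mul(-30, Pow(3, Rational(1, 2)))) ≈ -208.96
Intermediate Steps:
Function('w')(r, C) = 5 (Function('w')(r, C) = Add(3, 2) = 5)
Function('x')(A) = 5
D = Pow(3, Rational(1, 2)) (D = Pow(Add(5, -2), Rational(1, 2)) = Pow(3, Rational(1, 2)) ≈ 1.7320)
Function('T')(o) = Add(-27, Mul(6, o, Add(o, Pow(3, Rational(1, 2))))) (Function('T')(o) = Add(-27, Mul(3, Mul(Add(o, Pow(3, Rational(1, 2))), Add(o, o)))) = Add(-27, Mul(3, Mul(Add(o, Pow(3, Rational(1, 2))), Mul(2, o)))) = Add(-27, Mul(3, Mul(2, o, Add(o, Pow(3, Rational(1, 2)))))) = Add(-27, Mul(6, o, Add(o, Pow(3, Rational(1, 2))))))
Add(-43, Mul(-1, Add(-9, Function('T')(Function('x')(2))))) = Add(-43, Mul(-1, Add(-9, Add(-27, Mul(6, Pow(5, 2)), Mul(6, 5, Pow(3, Rational(1, 2))))))) = Add(-43, Mul(-1, Add(-9, Add(-27, Mul(6, 25), Mul(30, Pow(3, Rational(1, 2))))))) = Add(-43, Mul(-1, Add(-9, Add(-27, 150, Mul(30, Pow(3, Rational(1, 2))))))) = Add(-43, Mul(-1, Add(-9, Add(123, Mul(30, Pow(3, Rational(1, 2))))))) = Add(-43, Mul(-1, Add(114, Mul(30, Pow(3, Rational(1, 2)))))) = Add(-43, Add(-114, Mul(-30, Pow(3, Rational(1, 2))))) = Add(-157, Mul(-30, Pow(3, Rational(1, 2))))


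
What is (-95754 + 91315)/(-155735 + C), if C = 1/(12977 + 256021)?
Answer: 1194082122/41892403529 ≈ 0.028504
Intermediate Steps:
C = 1/268998 ≈ 3.7175e-6
(-95754 + 91315)/(-155735 + C) = (-95754 + 91315)/(-155735 + 1/268998) = -4439/(-41892403529/268998) = -4439*(-268998/41892403529) = 1194082122/41892403529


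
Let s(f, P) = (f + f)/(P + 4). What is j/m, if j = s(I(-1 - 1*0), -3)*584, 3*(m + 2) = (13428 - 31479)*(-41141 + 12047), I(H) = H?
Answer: -292/43764649 ≈ -6.6721e-6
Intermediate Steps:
s(f, P) = 2*f/(4 + P) (s(f, P) = (2*f)/(4 + P) = 2*f/(4 + P))
m = 175058596 (m = -2 + ((13428 - 31479)*(-41141 + 12047))/3 = -2 + (-18051*(-29094))/3 = -2 + (⅓)*525175794 = -2 + 175058598 = 175058596)
j = -1168 (j = (2*(-1 - 1*0)/(4 - 3))*584 = (2*(-1 + 0)/1)*584 = (2*(-1)*1)*584 = -2*584 = -1168)
j/m = -1168/175058596 = -1168*1/175058596 = -292/43764649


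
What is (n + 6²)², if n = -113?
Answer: 5929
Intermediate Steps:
(n + 6²)² = (-113 + 6²)² = (-113 + 36)² = (-77)² = 5929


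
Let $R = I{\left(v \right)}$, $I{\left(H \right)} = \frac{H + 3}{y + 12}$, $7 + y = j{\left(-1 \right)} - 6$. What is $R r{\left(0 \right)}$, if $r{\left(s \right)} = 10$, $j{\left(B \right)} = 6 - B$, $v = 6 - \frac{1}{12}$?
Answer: $\frac{535}{36} \approx 14.861$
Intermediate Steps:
$v = \frac{71}{12}$ ($v = 6 - \frac{1}{12} = \frac{71}{12} \approx 5.9167$)
$y = -6$ ($y = -7 + \left(\left(6 - -1\right) - 6\right) = -7 + \left(\left(6 + 1\right) - 6\right) = -7 + \left(7 - 6\right) = -7 + 1 = -6$)
$I{\left(H \right)} = \frac{1}{2} + \frac{H}{6}$ ($I{\left(H \right)} = \frac{H + 3}{-6 + 12} = \frac{3 + H}{6} = \left(3 + H\right) \frac{1}{6} = \frac{1}{2} + \frac{H}{6}$)
$R = \frac{107}{72}$ ($R = \frac{1}{2} + \frac{1}{6} \cdot \frac{71}{12} = \frac{1}{2} + \frac{71}{72} = \frac{107}{72} \approx 1.4861$)
$R r{\left(0 \right)} = \frac{107}{72} \cdot 10 = \frac{535}{36}$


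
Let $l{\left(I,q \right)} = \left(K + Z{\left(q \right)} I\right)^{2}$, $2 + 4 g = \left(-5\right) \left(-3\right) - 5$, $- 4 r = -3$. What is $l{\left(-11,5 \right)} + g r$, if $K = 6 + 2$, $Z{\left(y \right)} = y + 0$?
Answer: $\frac{4421}{2} \approx 2210.5$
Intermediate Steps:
$r = \frac{3}{4}$ ($r = \left(- \frac{1}{4}\right) \left(-3\right) = \frac{3}{4} \approx 0.75$)
$g = 2$ ($g = - \frac{1}{2} + \frac{\left(-5\right) \left(-3\right) - 5}{4} = - \frac{1}{2} + \frac{15 - 5}{4} = - \frac{1}{2} + \frac{1}{4} \cdot 10 = - \frac{1}{2} + \frac{5}{2} = 2$)
$Z{\left(y \right)} = y$
$K = 8$
$l{\left(I,q \right)} = \left(8 + I q\right)^{2}$ ($l{\left(I,q \right)} = \left(8 + q I\right)^{2} = \left(8 + I q\right)^{2}$)
$l{\left(-11,5 \right)} + g r = \left(8 - 55\right)^{2} + 2 \cdot \frac{3}{4} = \left(8 - 55\right)^{2} + \frac{3}{2} = \left(-47\right)^{2} + \frac{3}{2} = 2209 + \frac{3}{2} = \frac{4421}{2}$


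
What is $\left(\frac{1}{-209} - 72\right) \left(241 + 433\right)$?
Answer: $- \frac{10143026}{209} \approx -48531.0$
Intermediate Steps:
$\left(\frac{1}{-209} - 72\right) \left(241 + 433\right) = \left(- \frac{1}{209} - 72\right) 674 = \left(- \frac{15049}{209}\right) 674 = - \frac{10143026}{209}$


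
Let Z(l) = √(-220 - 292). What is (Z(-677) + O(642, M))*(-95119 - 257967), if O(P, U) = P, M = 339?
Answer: -226681212 - 5649376*I*√2 ≈ -2.2668e+8 - 7.9894e+6*I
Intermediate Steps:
Z(l) = 16*I*√2 (Z(l) = √(-512) = 16*I*√2)
(Z(-677) + O(642, M))*(-95119 - 257967) = (16*I*√2 + 642)*(-95119 - 257967) = (642 + 16*I*√2)*(-353086) = -226681212 - 5649376*I*√2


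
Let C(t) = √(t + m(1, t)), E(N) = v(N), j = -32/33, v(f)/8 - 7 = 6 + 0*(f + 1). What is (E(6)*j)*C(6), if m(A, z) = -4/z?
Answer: -13312*√3/99 ≈ -232.90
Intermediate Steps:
v(f) = 104 (v(f) = 56 + 8*(6 + 0*(f + 1)) = 56 + 8*(6 + 0*(1 + f)) = 56 + 8*(6 + 0) = 56 + 8*6 = 56 + 48 = 104)
j = -32/33 (j = -32*1/33 = -32/33 ≈ -0.96970)
E(N) = 104
C(t) = √(t - 4/t)
(E(6)*j)*C(6) = (104*(-32/33))*√(6 - 4/6) = -3328*√(6 - 4*⅙)/33 = -3328*√(6 - ⅔)/33 = -13312*√3/99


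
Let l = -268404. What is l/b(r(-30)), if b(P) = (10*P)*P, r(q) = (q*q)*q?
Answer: -22367/607500000 ≈ -3.6818e-5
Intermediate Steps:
r(q) = q³ (r(q) = q²*q = q³)
b(P) = 10*P²
l/b(r(-30)) = -268404/(10*((-30)³)²) = -268404/(10*(-27000)²) = -268404/(10*729000000) = -268404/7290000000 = -268404*1/7290000000 = -22367/607500000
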